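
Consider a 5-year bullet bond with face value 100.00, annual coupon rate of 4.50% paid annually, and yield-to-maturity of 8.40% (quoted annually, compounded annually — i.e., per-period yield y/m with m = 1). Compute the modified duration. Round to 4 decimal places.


Answer: Modified duration = 4.1936

Derivation:
Coupon per period c = face * coupon_rate / m = 4.500000
Periods per year m = 1; per-period yield y/m = 0.084000
Number of cashflows N = 5
Cashflows (t years, CF_t, discount factor 1/(1+y/m)^(m*t), PV):
  t = 1.0000: CF_t = 4.500000, DF = 0.922509, PV = 4.151292
  t = 2.0000: CF_t = 4.500000, DF = 0.851023, PV = 3.829605
  t = 3.0000: CF_t = 4.500000, DF = 0.785077, PV = 3.532846
  t = 4.0000: CF_t = 4.500000, DF = 0.724241, PV = 3.259083
  t = 5.0000: CF_t = 104.500000, DF = 0.668119, PV = 69.818398
Price P = sum_t PV_t = 84.591223
First compute Macaulay numerator sum_t t * PV_t:
  t * PV_t at t = 1.0000: 4.151292
  t * PV_t at t = 2.0000: 7.659209
  t * PV_t at t = 3.0000: 10.598537
  t * PV_t at t = 4.0000: 13.036331
  t * PV_t at t = 5.0000: 349.091990
Macaulay duration D = 384.537359 / 84.591223 = 4.545830
Modified duration = D / (1 + y/m) = 4.545830 / (1 + 0.084000) = 4.193571


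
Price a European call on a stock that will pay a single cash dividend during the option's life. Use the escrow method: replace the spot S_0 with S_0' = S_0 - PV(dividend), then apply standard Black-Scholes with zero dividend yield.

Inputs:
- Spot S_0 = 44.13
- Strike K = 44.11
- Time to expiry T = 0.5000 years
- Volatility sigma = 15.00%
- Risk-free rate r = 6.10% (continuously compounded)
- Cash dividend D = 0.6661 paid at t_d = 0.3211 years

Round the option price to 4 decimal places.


Answer: Price = 2.1909

Derivation:
PV(D) = D * exp(-r * t_d) = 0.6661 * 0.98060348 = 0.65317998
S_0' = S_0 - PV(D) = 44.1300 - 0.65317998 = 43.47682002
d1 = (ln(S_0'/K) + (r + sigma^2/2)*T) / (sigma*sqrt(T)) = 0.20427286
d2 = d1 - sigma*sqrt(T) = 0.09820684
exp(-rT) = 0.96996043
N(d1) = 0.58092986; N(d2) = 0.53911598
C = S_0' * N(d1) - K * exp(-rT) * N(d2) = 43.47682002 * 0.58092986 - 44.1100 * 0.96996043 * 0.53911598 = 2.1909


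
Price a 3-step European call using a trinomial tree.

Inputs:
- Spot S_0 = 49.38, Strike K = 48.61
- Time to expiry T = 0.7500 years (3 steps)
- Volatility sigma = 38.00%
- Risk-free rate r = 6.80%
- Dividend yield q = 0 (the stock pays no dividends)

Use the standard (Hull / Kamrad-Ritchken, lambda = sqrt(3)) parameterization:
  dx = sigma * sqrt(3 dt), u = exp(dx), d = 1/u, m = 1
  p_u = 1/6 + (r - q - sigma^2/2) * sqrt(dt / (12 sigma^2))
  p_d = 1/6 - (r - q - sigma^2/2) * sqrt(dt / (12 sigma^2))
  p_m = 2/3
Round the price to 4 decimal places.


Answer: Price = V(0,0) = 7.5256

Derivation:
dt = T/N = 0.250000; dx = sigma*sqrt(3*dt) = 0.329090
u = exp(dx) = 1.389702; d = 1/u = 0.719579
p_u = 0.165071, p_m = 0.666667, p_d = 0.168262
Discount per step: exp(-r*dt) = 0.983144
Stock lattice S(k, j) with j the centered position index:
  k=0: S(0,+0) = 49.3800
  k=1: S(1,-1) = 35.5328; S(1,+0) = 49.3800; S(1,+1) = 68.6235
  k=2: S(2,-2) = 25.5686; S(2,-1) = 35.5328; S(2,+0) = 49.3800; S(2,+1) = 68.6235; S(2,+2) = 95.3663
  k=3: S(3,-3) = 18.3986; S(3,-2) = 25.5686; S(3,-1) = 35.5328; S(3,+0) = 49.3800; S(3,+1) = 68.6235; S(3,+2) = 95.3663; S(3,+3) = 132.5307
Terminal payoffs V(N, j) = max(S_T - K, 0):
  V(3,-3) = 0.000000; V(3,-2) = 0.000000; V(3,-1) = 0.000000; V(3,+0) = 0.770000; V(3,+1) = 20.013507; V(3,+2) = 46.756255; V(3,+3) = 83.920717
Backward induction: V(k, j) = exp(-r*dt) * [p_u * V(k+1, j+1) + p_m * V(k+1, j) + p_d * V(k+1, j-1)]
  V(2,-2) = exp(-r*dt) * [p_u*0.000000 + p_m*0.000000 + p_d*0.000000] = 0.000000
  V(2,-1) = exp(-r*dt) * [p_u*0.770000 + p_m*0.000000 + p_d*0.000000] = 0.124962
  V(2,+0) = exp(-r*dt) * [p_u*20.013507 + p_m*0.770000 + p_d*0.000000] = 3.752650
  V(2,+1) = exp(-r*dt) * [p_u*46.756255 + p_m*20.013507 + p_d*0.770000] = 20.832832
  V(2,+2) = exp(-r*dt) * [p_u*83.920717 + p_m*46.756255 + p_d*20.013507] = 47.575557
  V(1,-1) = exp(-r*dt) * [p_u*3.752650 + p_m*0.124962 + p_d*0.000000] = 0.690917
  V(1,+0) = exp(-r*dt) * [p_u*20.832832 + p_m*3.752650 + p_d*0.124962] = 5.861204
  V(1,+1) = exp(-r*dt) * [p_u*47.575557 + p_m*20.832832 + p_d*3.752650] = 21.996213
  V(0,+0) = exp(-r*dt) * [p_u*21.996213 + p_m*5.861204 + p_d*0.690917] = 7.525640


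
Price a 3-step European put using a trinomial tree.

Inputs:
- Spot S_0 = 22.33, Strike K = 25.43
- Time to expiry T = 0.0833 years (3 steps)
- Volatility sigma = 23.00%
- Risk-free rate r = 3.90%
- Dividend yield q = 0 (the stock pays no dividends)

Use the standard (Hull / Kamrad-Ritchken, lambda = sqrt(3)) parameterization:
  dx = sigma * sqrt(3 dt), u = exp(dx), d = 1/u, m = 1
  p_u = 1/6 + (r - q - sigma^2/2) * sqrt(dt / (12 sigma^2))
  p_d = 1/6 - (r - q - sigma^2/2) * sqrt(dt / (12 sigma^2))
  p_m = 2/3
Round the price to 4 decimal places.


Answer: Price = V(0,0) = 3.0304

Derivation:
dt = T/N = 0.027767; dx = sigma*sqrt(3*dt) = 0.066382
u = exp(dx) = 1.068635; d = 1/u = 0.935773
p_u = 0.169291, p_m = 0.666667, p_d = 0.164042
Discount per step: exp(-r*dt) = 0.998918
Stock lattice S(k, j) with j the centered position index:
  k=0: S(0,+0) = 22.3300
  k=1: S(1,-1) = 20.8958; S(1,+0) = 22.3300; S(1,+1) = 23.8626
  k=2: S(2,-2) = 19.5537; S(2,-1) = 20.8958; S(2,+0) = 22.3300; S(2,+1) = 23.8626; S(2,+2) = 25.5004
  k=3: S(3,-3) = 18.2979; S(3,-2) = 19.5537; S(3,-1) = 20.8958; S(3,+0) = 22.3300; S(3,+1) = 23.8626; S(3,+2) = 25.5004; S(3,+3) = 27.2506
Terminal payoffs V(N, j) = max(K - S_T, 0):
  V(3,-3) = 7.132123; V(3,-2) = 5.876250; V(3,-1) = 4.534182; V(3,+0) = 3.100000; V(3,+1) = 1.567384; V(3,+2) = 0.000000; V(3,+3) = 0.000000
Backward induction: V(k, j) = exp(-r*dt) * [p_u * V(k+1, j+1) + p_m * V(k+1, j) + p_d * V(k+1, j-1)]
  V(2,-2) = exp(-r*dt) * [p_u*4.534182 + p_m*5.876250 + p_d*7.132123] = 5.848728
  V(2,-1) = exp(-r*dt) * [p_u*3.100000 + p_m*4.534182 + p_d*5.876250] = 4.506660
  V(2,+0) = exp(-r*dt) * [p_u*1.567384 + p_m*3.100000 + p_d*4.534182] = 3.072478
  V(2,+1) = exp(-r*dt) * [p_u*0.000000 + p_m*1.567384 + p_d*3.100000] = 1.551771
  V(2,+2) = exp(-r*dt) * [p_u*0.000000 + p_m*0.000000 + p_d*1.567384] = 0.256838
  V(1,-1) = exp(-r*dt) * [p_u*3.072478 + p_m*4.506660 + p_d*5.848728] = 4.479167
  V(1,+0) = exp(-r*dt) * [p_u*1.551771 + p_m*3.072478 + p_d*4.506660] = 3.047000
  V(1,+1) = exp(-r*dt) * [p_u*0.256838 + p_m*1.551771 + p_d*3.072478] = 1.580298
  V(0,+0) = exp(-r*dt) * [p_u*1.580298 + p_m*3.047000 + p_d*4.479167] = 3.030352


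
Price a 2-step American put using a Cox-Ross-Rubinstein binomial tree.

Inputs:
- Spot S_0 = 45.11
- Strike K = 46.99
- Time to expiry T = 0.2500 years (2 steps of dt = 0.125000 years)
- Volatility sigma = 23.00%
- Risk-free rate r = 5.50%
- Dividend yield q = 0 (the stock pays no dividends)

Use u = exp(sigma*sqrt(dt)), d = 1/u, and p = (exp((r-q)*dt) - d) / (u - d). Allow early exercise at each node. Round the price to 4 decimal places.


dt = T/N = 0.125000
u = exp(sigma*sqrt(dt)) = 1.084715; d = 1/u = 0.921901
p = (exp((r-q)*dt) - d) / (u - d) = 0.522053
Discount per step: exp(-r*dt) = 0.993149
Stock lattice S(k, i) with i counting down-moves:
  k=0: S(0,0) = 45.1100
  k=1: S(1,0) = 48.9315; S(1,1) = 41.5870
  k=2: S(2,0) = 53.0767; S(2,1) = 45.1100; S(2,2) = 38.3391
Terminal payoffs V(N, i) = max(K - S_T, 0):
  V(2,0) = 0.000000; V(2,1) = 1.880000; V(2,2) = 8.650933
Backward induction: V(k, i) = exp(-r*dt) * [p * V(k+1, i) + (1-p) * V(k+1, i+1)]; then take max(V_cont, immediate exercise) for American.
  V(1,0) = exp(-r*dt) * [p*0.000000 + (1-p)*1.880000] = 0.892383; exercise = 0.000000; V(1,0) = max -> 0.892383
  V(1,1) = exp(-r*dt) * [p*1.880000 + (1-p)*8.650933] = 5.081091; exercise = 5.403039; V(1,1) = max -> 5.403039
  V(0,0) = exp(-r*dt) * [p*0.892383 + (1-p)*5.403039] = 3.027351; exercise = 1.880000; V(0,0) = max -> 3.027351

Answer: Price = V(0,0) = 3.0274


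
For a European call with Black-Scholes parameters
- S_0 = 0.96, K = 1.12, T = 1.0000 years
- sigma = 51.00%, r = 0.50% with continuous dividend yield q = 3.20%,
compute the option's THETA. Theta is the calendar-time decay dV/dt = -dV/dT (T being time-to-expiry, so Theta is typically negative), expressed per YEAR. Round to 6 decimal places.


d1 = -0.1001974114; d2 = -0.6101974114
phi(d1) = 0.3969447035; exp(-qT) = 0.9685065821; exp(-rT) = 0.9950124792
Theta = -S*exp(-qT)*phi(d1)*sigma/(2*sqrt(T)) - r*K*exp(-rT)*N(d2) + q*S*exp(-qT)*N(d1)
N(d1) = 0.4600938005; N(d2) = 0.2708655222; sqrt(T) = 1.0000000000
Term 1 = -0.9600 * 0.9685065821 * 0.3969447035 * 0.5100 / (2 * 1.0000000000) = -0.0941117830
Term 2 = -0.0050 * 1.1200 * 0.9950124792 * 0.2708655222 = -0.0015092816
Term 3 = 0.0320 * 0.9600 * 0.9685065821 * 0.4600938005 = 0.0136889510
Theta = -0.0941117830 + (-0.0015092816) + (0.0136889510) = -0.081932

Answer: Theta = -0.081932


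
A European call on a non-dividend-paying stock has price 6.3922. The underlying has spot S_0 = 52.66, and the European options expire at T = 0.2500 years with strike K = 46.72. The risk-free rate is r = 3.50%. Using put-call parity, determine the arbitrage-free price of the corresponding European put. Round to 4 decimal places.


Answer: Put price = 0.0452

Derivation:
Put-call parity: C - P = S_0 * exp(-qT) - K * exp(-rT).
S_0 * exp(-qT) = 52.6600 * 1.00000000 = 52.66000000
K * exp(-rT) = 46.7200 * 0.99128817 = 46.31298329
P = C - S*exp(-qT) + K*exp(-rT)
P = 6.3922 - 52.66000000 + 46.31298329 = 0.0452


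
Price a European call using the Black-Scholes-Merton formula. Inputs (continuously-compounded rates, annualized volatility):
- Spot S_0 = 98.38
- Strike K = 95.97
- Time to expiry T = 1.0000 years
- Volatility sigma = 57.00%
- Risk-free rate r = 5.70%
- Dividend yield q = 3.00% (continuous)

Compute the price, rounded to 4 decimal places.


Answer: Price = 23.3728

Derivation:
d1 = (ln(S/K) + (r - q + 0.5*sigma^2) * T) / (sigma * sqrt(T)) = 0.37588051
d2 = d1 - sigma * sqrt(T) = -0.19411949
exp(-rT) = 0.94459407; exp(-qT) = 0.97044553
C = S_0 * exp(-qT) * N(d1) - K * exp(-rT) * N(d2)
N(d1) = 0.64649713; N(d2) = 0.42304116
C = 98.3800 * 0.97044553 * 0.64649713 - 95.9700 * 0.94459407 * 0.42304116 = 23.3728


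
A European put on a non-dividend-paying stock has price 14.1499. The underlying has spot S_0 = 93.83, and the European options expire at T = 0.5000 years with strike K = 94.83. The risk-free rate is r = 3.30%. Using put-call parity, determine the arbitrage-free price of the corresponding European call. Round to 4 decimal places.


Answer: Call price = 14.7018

Derivation:
Put-call parity: C - P = S_0 * exp(-qT) - K * exp(-rT).
S_0 * exp(-qT) = 93.8300 * 1.00000000 = 93.83000000
K * exp(-rT) = 94.8300 * 0.98363538 = 93.27814303
C = P + S*exp(-qT) - K*exp(-rT)
C = 14.1499 + 93.83000000 - 93.27814303 = 14.7018


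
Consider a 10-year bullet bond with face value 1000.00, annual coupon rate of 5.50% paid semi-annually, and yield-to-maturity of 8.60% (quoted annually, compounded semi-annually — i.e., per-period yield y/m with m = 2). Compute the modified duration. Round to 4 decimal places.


Coupon per period c = face * coupon_rate / m = 27.500000
Periods per year m = 2; per-period yield y/m = 0.043000
Number of cashflows N = 20
Cashflows (t years, CF_t, discount factor 1/(1+y/m)^(m*t), PV):
  t = 0.5000: CF_t = 27.500000, DF = 0.958773, PV = 26.366251
  t = 1.0000: CF_t = 27.500000, DF = 0.919245, PV = 25.279244
  t = 1.5000: CF_t = 27.500000, DF = 0.881347, PV = 24.237051
  t = 2.0000: CF_t = 27.500000, DF = 0.845012, PV = 23.237824
  t = 2.5000: CF_t = 27.500000, DF = 0.810174, PV = 22.279793
  t = 3.0000: CF_t = 27.500000, DF = 0.776773, PV = 21.361259
  t = 3.5000: CF_t = 27.500000, DF = 0.744749, PV = 20.480593
  t = 4.0000: CF_t = 27.500000, DF = 0.714045, PV = 19.636235
  t = 4.5000: CF_t = 27.500000, DF = 0.684607, PV = 18.826688
  t = 5.0000: CF_t = 27.500000, DF = 0.656382, PV = 18.050516
  t = 5.5000: CF_t = 27.500000, DF = 0.629322, PV = 17.306343
  t = 6.0000: CF_t = 27.500000, DF = 0.603376, PV = 16.592850
  t = 6.5000: CF_t = 27.500000, DF = 0.578501, PV = 15.908773
  t = 7.0000: CF_t = 27.500000, DF = 0.554651, PV = 15.252898
  t = 7.5000: CF_t = 27.500000, DF = 0.531784, PV = 14.624064
  t = 8.0000: CF_t = 27.500000, DF = 0.509860, PV = 14.021154
  t = 8.5000: CF_t = 27.500000, DF = 0.488840, PV = 13.443101
  t = 9.0000: CF_t = 27.500000, DF = 0.468687, PV = 12.888879
  t = 9.5000: CF_t = 27.500000, DF = 0.449364, PV = 12.357506
  t = 10.0000: CF_t = 1027.500000, DF = 0.430838, PV = 442.685872
Price P = sum_t PV_t = 794.836893
First compute Macaulay numerator sum_t t * PV_t:
  t * PV_t at t = 0.5000: 13.183126
  t * PV_t at t = 1.0000: 25.279244
  t * PV_t at t = 1.5000: 36.355576
  t * PV_t at t = 2.0000: 46.475648
  t * PV_t at t = 2.5000: 55.699483
  t * PV_t at t = 3.0000: 64.083777
  t * PV_t at t = 3.5000: 71.682077
  t * PV_t at t = 4.0000: 78.544941
  t * PV_t at t = 4.5000: 84.720095
  t * PV_t at t = 5.0000: 90.252578
  t * PV_t at t = 5.5000: 95.184885
  t * PV_t at t = 6.0000: 99.557101
  t * PV_t at t = 6.5000: 103.407024
  t * PV_t at t = 7.0000: 106.770288
  t * PV_t at t = 7.5000: 109.680477
  t * PV_t at t = 8.0000: 112.169232
  t * PV_t at t = 8.5000: 114.266356
  t * PV_t at t = 9.0000: 115.999910
  t * PV_t at t = 9.5000: 117.396308
  t * PV_t at t = 10.0000: 4426.858720
Macaulay duration D = 5967.566844 / 794.836893 = 7.507914
Modified duration = D / (1 + y/m) = 7.507914 / (1 + 0.043000) = 7.198383

Answer: Modified duration = 7.1984


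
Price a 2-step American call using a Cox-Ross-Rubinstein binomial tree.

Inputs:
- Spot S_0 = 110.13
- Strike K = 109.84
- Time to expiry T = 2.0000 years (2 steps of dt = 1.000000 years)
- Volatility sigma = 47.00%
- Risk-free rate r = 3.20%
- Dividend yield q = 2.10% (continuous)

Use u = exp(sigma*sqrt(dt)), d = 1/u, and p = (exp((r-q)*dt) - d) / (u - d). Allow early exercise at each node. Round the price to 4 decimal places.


dt = T/N = 1.000000
u = exp(sigma*sqrt(dt)) = 1.599994; d = 1/u = 0.625002
p = (exp((r-q)*dt) - d) / (u - d) = 0.395961
Discount per step: exp(-r*dt) = 0.968507
Stock lattice S(k, i) with i counting down-moves:
  k=0: S(0,0) = 110.1300
  k=1: S(1,0) = 176.2074; S(1,1) = 68.8315
  k=2: S(2,0) = 281.9308; S(2,1) = 110.1300; S(2,2) = 43.0198
Terminal payoffs V(N, i) = max(S_T - K, 0):
  V(2,0) = 172.090754; V(2,1) = 0.290000; V(2,2) = 0.000000
Backward induction: V(k, i) = exp(-r*dt) * [p * V(k+1, i) + (1-p) * V(k+1, i+1)]; then take max(V_cont, immediate exercise) for American.
  V(1,0) = exp(-r*dt) * [p*172.090754 + (1-p)*0.290000] = 66.164826; exercise = 66.367360; V(1,0) = max -> 66.367360
  V(1,1) = exp(-r*dt) * [p*0.290000 + (1-p)*0.000000] = 0.111212; exercise = 0.000000; V(1,1) = max -> 0.111212
  V(0,0) = exp(-r*dt) * [p*66.367360 + (1-p)*0.111212] = 25.516314; exercise = 0.290000; V(0,0) = max -> 25.516314

Answer: Price = V(0,0) = 25.5163


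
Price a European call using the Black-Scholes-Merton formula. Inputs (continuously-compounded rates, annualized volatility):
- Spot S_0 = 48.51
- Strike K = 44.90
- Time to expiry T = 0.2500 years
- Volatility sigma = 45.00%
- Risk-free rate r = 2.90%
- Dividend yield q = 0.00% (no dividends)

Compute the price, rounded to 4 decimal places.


Answer: Price = 6.4259

Derivation:
d1 = (ln(S/K) + (r - q + 0.5*sigma^2) * T) / (sigma * sqrt(T)) = 0.48842074
d2 = d1 - sigma * sqrt(T) = 0.26342074
exp(-rT) = 0.99277622; exp(-qT) = 1.00000000
C = S_0 * exp(-qT) * N(d1) - K * exp(-rT) * N(d2)
N(d1) = 0.68737407; N(d2) = 0.60388685
C = 48.5100 * 1.00000000 * 0.68737407 - 44.9000 * 0.99277622 * 0.60388685 = 6.4259


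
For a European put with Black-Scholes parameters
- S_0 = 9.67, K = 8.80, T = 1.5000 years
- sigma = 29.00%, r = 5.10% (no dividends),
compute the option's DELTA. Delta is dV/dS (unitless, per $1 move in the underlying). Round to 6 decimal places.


Answer: Delta = -0.255137

Derivation:
d1 = 0.6584104208; d2 = 0.3032344081
phi(d1) = 0.3212002000; exp(-qT) = 1.0000000000; exp(-rT) = 0.9263529143
N(-d1) = 0.2551372205
Delta = -exp(-qT) * N(-d1) = -1.0000000000 * 0.2551372205 = -0.255137


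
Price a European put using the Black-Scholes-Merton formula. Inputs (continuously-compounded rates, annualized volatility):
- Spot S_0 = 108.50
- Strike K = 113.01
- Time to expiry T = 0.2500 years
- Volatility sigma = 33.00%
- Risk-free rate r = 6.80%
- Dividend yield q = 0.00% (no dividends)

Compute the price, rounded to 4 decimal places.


Answer: Price = 8.5965

Derivation:
d1 = (ln(S/K) + (r - q + 0.5*sigma^2) * T) / (sigma * sqrt(T)) = -0.06129477
d2 = d1 - sigma * sqrt(T) = -0.22629477
exp(-rT) = 0.98314368; exp(-qT) = 1.00000000
P = K * exp(-rT) * N(-d2) - S_0 * exp(-qT) * N(-d1)
N(-d1) = 0.52443777; N(-d2) = 0.58951392
P = 113.0100 * 0.98314368 * 0.58951392 - 108.5000 * 1.00000000 * 0.52443777 = 8.5965


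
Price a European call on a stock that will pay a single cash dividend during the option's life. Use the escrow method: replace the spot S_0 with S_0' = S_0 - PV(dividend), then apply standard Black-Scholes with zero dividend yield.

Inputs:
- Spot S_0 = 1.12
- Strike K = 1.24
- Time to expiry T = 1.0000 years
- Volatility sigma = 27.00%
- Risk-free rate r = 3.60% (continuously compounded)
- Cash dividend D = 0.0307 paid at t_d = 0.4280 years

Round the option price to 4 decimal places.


Answer: Price = 0.0767

Derivation:
PV(D) = D * exp(-r * t_d) = 0.0307 * 0.98471010 = 0.03023060
S_0' = S_0 - PV(D) = 1.1200 - 0.03023060 = 1.08976940
d1 = (ln(S_0'/K) + (r + sigma^2/2)*T) / (sigma*sqrt(T)) = -0.20998246
d2 = d1 - sigma*sqrt(T) = -0.47998246
exp(-rT) = 0.96464029
N(d1) = 0.41684068; N(d2) = 0.31561993
C = S_0' * N(d1) - K * exp(-rT) * N(d2) = 1.08976940 * 0.41684068 - 1.2400 * 0.96464029 * 0.31561993 = 0.0767


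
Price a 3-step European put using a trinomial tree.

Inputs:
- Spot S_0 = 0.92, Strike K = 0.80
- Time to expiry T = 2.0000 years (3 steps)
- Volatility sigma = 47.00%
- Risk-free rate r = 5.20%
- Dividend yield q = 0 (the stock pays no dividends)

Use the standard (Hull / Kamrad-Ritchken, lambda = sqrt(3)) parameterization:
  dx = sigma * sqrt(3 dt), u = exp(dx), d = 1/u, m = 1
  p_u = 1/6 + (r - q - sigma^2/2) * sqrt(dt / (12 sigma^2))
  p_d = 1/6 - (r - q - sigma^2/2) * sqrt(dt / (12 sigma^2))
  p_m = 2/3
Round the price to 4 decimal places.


Answer: Price = V(0,0) = 0.1247

Derivation:
dt = T/N = 0.666667; dx = sigma*sqrt(3*dt) = 0.664680
u = exp(dx) = 1.943869; d = 1/u = 0.514438
p_u = 0.137354, p_m = 0.666667, p_d = 0.195979
Discount per step: exp(-r*dt) = 0.965927
Stock lattice S(k, j) with j the centered position index:
  k=0: S(0,+0) = 0.9200
  k=1: S(1,-1) = 0.4733; S(1,+0) = 0.9200; S(1,+1) = 1.7884
  k=2: S(2,-2) = 0.2435; S(2,-1) = 0.4733; S(2,+0) = 0.9200; S(2,+1) = 1.7884; S(2,+2) = 3.4763
  k=3: S(3,-3) = 0.1253; S(3,-2) = 0.2435; S(3,-1) = 0.4733; S(3,+0) = 0.9200; S(3,+1) = 1.7884; S(3,+2) = 3.4763; S(3,+3) = 6.7575
Terminal payoffs V(N, j) = max(K - S_T, 0):
  V(3,-3) = 0.674747; V(3,-2) = 0.556525; V(3,-1) = 0.326717; V(3,+0) = 0.000000; V(3,+1) = 0.000000; V(3,+2) = 0.000000; V(3,+3) = 0.000000
Backward induction: V(k, j) = exp(-r*dt) * [p_u * V(k+1, j+1) + p_m * V(k+1, j) + p_d * V(k+1, j-1)]
  V(2,-2) = exp(-r*dt) * [p_u*0.326717 + p_m*0.556525 + p_d*0.674747] = 0.529453
  V(2,-1) = exp(-r*dt) * [p_u*0.000000 + p_m*0.326717 + p_d*0.556525] = 0.315741
  V(2,+0) = exp(-r*dt) * [p_u*0.000000 + p_m*0.000000 + p_d*0.326717] = 0.061848
  V(2,+1) = exp(-r*dt) * [p_u*0.000000 + p_m*0.000000 + p_d*0.000000] = 0.000000
  V(2,+2) = exp(-r*dt) * [p_u*0.000000 + p_m*0.000000 + p_d*0.000000] = 0.000000
  V(1,-1) = exp(-r*dt) * [p_u*0.061848 + p_m*0.315741 + p_d*0.529453] = 0.311754
  V(1,+0) = exp(-r*dt) * [p_u*0.000000 + p_m*0.061848 + p_d*0.315741] = 0.099597
  V(1,+1) = exp(-r*dt) * [p_u*0.000000 + p_m*0.000000 + p_d*0.061848] = 0.011708
  V(0,+0) = exp(-r*dt) * [p_u*0.011708 + p_m*0.099597 + p_d*0.311754] = 0.124705


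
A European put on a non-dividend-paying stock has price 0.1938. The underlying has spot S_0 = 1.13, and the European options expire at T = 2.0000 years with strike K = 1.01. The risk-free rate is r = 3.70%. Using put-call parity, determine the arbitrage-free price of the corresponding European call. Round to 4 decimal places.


Answer: Call price = 0.3858

Derivation:
Put-call parity: C - P = S_0 * exp(-qT) - K * exp(-rT).
S_0 * exp(-qT) = 1.1300 * 1.00000000 = 1.13000000
K * exp(-rT) = 1.0100 * 0.92867169 = 0.93795841
C = P + S*exp(-qT) - K*exp(-rT)
C = 0.1938 + 1.13000000 - 0.93795841 = 0.3858


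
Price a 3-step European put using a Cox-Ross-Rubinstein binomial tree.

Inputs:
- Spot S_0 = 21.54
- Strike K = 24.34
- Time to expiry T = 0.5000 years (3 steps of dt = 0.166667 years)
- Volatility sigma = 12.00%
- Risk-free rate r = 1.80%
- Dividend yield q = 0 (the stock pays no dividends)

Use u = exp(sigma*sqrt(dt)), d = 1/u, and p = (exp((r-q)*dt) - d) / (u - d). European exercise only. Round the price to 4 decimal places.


Answer: Price = V(0,0) = 2.6662

Derivation:
dt = T/N = 0.166667
u = exp(sigma*sqrt(dt)) = 1.050210; d = 1/u = 0.952191
p = (exp((r-q)*dt) - d) / (u - d) = 0.518407
Discount per step: exp(-r*dt) = 0.997004
Stock lattice S(k, i) with i counting down-moves:
  k=0: S(0,0) = 21.5400
  k=1: S(1,0) = 22.6215; S(1,1) = 20.5102
  k=2: S(2,0) = 23.7573; S(2,1) = 21.5400; S(2,2) = 19.5296
  k=3: S(3,0) = 24.9502; S(3,1) = 22.6215; S(3,2) = 20.5102; S(3,3) = 18.5959
Terminal payoffs V(N, i) = max(K - S_T, 0):
  V(3,0) = 0.000000; V(3,1) = 1.718485; V(3,2) = 3.829809; V(3,3) = 5.744078
Backward induction: V(k, i) = exp(-r*dt) * [p * V(k+1, i) + (1-p) * V(k+1, i+1)].
  V(2,0) = exp(-r*dt) * [p*0.000000 + (1-p)*1.718485] = 0.825130
  V(2,1) = exp(-r*dt) * [p*1.718485 + (1-p)*3.829809] = 2.727089
  V(2,2) = exp(-r*dt) * [p*3.829809 + (1-p)*5.744078] = 4.737473
  V(1,0) = exp(-r*dt) * [p*0.825130 + (1-p)*2.727089] = 1.735884
  V(1,1) = exp(-r*dt) * [p*2.727089 + (1-p)*4.737473] = 3.684206
  V(0,0) = exp(-r*dt) * [p*1.735884 + (1-p)*3.684206] = 2.666171


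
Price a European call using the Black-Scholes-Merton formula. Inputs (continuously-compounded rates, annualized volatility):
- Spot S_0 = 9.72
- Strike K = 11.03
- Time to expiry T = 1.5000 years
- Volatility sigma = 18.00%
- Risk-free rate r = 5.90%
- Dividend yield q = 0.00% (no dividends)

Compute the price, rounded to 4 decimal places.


Answer: Price = 0.6945

Derivation:
d1 = (ln(S/K) + (r - q + 0.5*sigma^2) * T) / (sigma * sqrt(T)) = -0.06184152
d2 = d1 - sigma * sqrt(T) = -0.28229559
exp(-rT) = 0.91530311; exp(-qT) = 1.00000000
C = S_0 * exp(-qT) * N(d1) - K * exp(-rT) * N(d2)
N(d1) = 0.47534452; N(d2) = 0.38885843
C = 9.7200 * 1.00000000 * 0.47534452 - 11.0300 * 0.91530311 * 0.38885843 = 0.6945


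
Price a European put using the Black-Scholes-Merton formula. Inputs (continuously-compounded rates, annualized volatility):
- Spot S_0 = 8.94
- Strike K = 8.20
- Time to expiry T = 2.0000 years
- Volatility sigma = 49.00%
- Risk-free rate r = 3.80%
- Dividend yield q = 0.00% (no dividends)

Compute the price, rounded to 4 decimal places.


d1 = (ln(S/K) + (r - q + 0.5*sigma^2) * T) / (sigma * sqrt(T)) = 0.58083978
d2 = d1 - sigma * sqrt(T) = -0.11212486
exp(-rT) = 0.92681621; exp(-qT) = 1.00000000
P = K * exp(-rT) * N(-d2) - S_0 * exp(-qT) * N(-d1)
N(-d1) = 0.28067422; N(-d2) = 0.54463780
P = 8.2000 * 0.92681621 * 0.54463780 - 8.9400 * 1.00000000 * 0.28067422 = 1.6300

Answer: Price = 1.6300


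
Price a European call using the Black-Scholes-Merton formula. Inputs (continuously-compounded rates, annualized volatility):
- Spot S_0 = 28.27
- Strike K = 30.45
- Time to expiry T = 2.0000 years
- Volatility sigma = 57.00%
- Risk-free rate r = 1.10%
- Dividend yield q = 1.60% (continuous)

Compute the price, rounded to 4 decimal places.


Answer: Price = 7.7916

Derivation:
d1 = (ln(S/K) + (r - q + 0.5*sigma^2) * T) / (sigma * sqrt(T)) = 0.29849232
d2 = d1 - sigma * sqrt(T) = -0.50760941
exp(-rT) = 0.97824024; exp(-qT) = 0.96850658
C = S_0 * exp(-qT) * N(d1) - K * exp(-rT) * N(d2)
N(d1) = 0.61733628; N(d2) = 0.30586365
C = 28.2700 * 0.96850658 * 0.61733628 - 30.4500 * 0.97824024 * 0.30586365 = 7.7916


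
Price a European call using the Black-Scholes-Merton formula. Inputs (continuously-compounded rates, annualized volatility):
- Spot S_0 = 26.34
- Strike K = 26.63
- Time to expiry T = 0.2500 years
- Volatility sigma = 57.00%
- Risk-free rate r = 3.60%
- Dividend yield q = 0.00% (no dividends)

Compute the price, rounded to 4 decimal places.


d1 = (ln(S/K) + (r - q + 0.5*sigma^2) * T) / (sigma * sqrt(T)) = 0.13565894
d2 = d1 - sigma * sqrt(T) = -0.14934106
exp(-rT) = 0.99104038; exp(-qT) = 1.00000000
C = S_0 * exp(-qT) * N(d1) - K * exp(-rT) * N(d2)
N(d1) = 0.55395454; N(d2) = 0.44064226
C = 26.3400 * 1.00000000 * 0.55395454 - 26.6300 * 0.99104038 * 0.44064226 = 2.9620

Answer: Price = 2.9620


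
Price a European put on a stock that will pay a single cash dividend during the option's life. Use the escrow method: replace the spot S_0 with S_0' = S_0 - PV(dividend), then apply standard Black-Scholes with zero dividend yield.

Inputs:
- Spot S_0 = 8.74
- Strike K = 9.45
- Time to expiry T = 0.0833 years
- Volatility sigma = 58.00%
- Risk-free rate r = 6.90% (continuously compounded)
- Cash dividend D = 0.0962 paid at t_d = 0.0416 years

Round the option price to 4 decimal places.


PV(D) = D * exp(-r * t_d) = 0.0962 * 0.99713372 = 0.09592426
S_0' = S_0 - PV(D) = 8.7400 - 0.09592426 = 8.64407574
d1 = (ln(S_0'/K) + (r + sigma^2/2)*T) / (sigma*sqrt(T)) = -0.41447176
d2 = d1 - sigma*sqrt(T) = -0.58186985
exp(-rT) = 0.99426879
N(-d1) = 0.66073568; N(-d2) = 0.71967283
P = K * exp(-rT) * N(-d2) - S_0' * N(-d1) = 9.4500 * 0.99426879 * 0.71967283 - 8.64407574 * 0.66073568 = 1.0505

Answer: Price = 1.0505


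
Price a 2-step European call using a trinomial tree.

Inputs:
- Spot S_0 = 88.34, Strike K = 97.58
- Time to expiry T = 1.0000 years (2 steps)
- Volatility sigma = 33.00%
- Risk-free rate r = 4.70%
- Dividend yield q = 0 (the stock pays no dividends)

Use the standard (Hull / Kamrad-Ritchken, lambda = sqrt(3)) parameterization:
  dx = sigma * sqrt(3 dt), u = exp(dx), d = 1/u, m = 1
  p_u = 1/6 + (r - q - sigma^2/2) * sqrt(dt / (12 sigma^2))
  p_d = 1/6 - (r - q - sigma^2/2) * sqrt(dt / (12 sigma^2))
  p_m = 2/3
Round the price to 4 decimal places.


dt = T/N = 0.500000; dx = sigma*sqrt(3*dt) = 0.404166
u = exp(dx) = 1.498052; d = 1/u = 0.667533
p_u = 0.162058, p_m = 0.666667, p_d = 0.171275
Discount per step: exp(-r*dt) = 0.976774
Stock lattice S(k, j) with j the centered position index:
  k=0: S(0,+0) = 88.3400
  k=1: S(1,-1) = 58.9699; S(1,+0) = 88.3400; S(1,+1) = 132.3379
  k=2: S(2,-2) = 39.3644; S(2,-1) = 58.9699; S(2,+0) = 88.3400; S(2,+1) = 132.3379; S(2,+2) = 198.2492
Terminal payoffs V(N, j) = max(S_T - K, 0):
  V(2,-2) = 0.000000; V(2,-1) = 0.000000; V(2,+0) = 0.000000; V(2,+1) = 34.757941; V(2,+2) = 100.669160
Backward induction: V(k, j) = exp(-r*dt) * [p_u * V(k+1, j+1) + p_m * V(k+1, j) + p_d * V(k+1, j-1)]
  V(1,-1) = exp(-r*dt) * [p_u*0.000000 + p_m*0.000000 + p_d*0.000000] = 0.000000
  V(1,+0) = exp(-r*dt) * [p_u*34.757941 + p_m*0.000000 + p_d*0.000000] = 5.501989
  V(1,+1) = exp(-r*dt) * [p_u*100.669160 + p_m*34.757941 + p_d*0.000000] = 38.569136
  V(0,+0) = exp(-r*dt) * [p_u*38.569136 + p_m*5.501989 + p_d*0.000000] = 9.688079

Answer: Price = V(0,0) = 9.6881


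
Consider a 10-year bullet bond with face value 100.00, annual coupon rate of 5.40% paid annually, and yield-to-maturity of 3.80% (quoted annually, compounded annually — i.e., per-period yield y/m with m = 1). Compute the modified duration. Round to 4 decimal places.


Coupon per period c = face * coupon_rate / m = 5.400000
Periods per year m = 1; per-period yield y/m = 0.038000
Number of cashflows N = 10
Cashflows (t years, CF_t, discount factor 1/(1+y/m)^(m*t), PV):
  t = 1.0000: CF_t = 5.400000, DF = 0.963391, PV = 5.202312
  t = 2.0000: CF_t = 5.400000, DF = 0.928122, PV = 5.011861
  t = 3.0000: CF_t = 5.400000, DF = 0.894145, PV = 4.828383
  t = 4.0000: CF_t = 5.400000, DF = 0.861411, PV = 4.651621
  t = 5.0000: CF_t = 5.400000, DF = 0.829876, PV = 4.481331
  t = 6.0000: CF_t = 5.400000, DF = 0.799495, PV = 4.317274
  t = 7.0000: CF_t = 5.400000, DF = 0.770227, PV = 4.159224
  t = 8.0000: CF_t = 5.400000, DF = 0.742030, PV = 4.006959
  t = 9.0000: CF_t = 5.400000, DF = 0.714865, PV = 3.860269
  t = 10.0000: CF_t = 105.400000, DF = 0.688694, PV = 72.588375
Price P = sum_t PV_t = 113.107610
First compute Macaulay numerator sum_t t * PV_t:
  t * PV_t at t = 1.0000: 5.202312
  t * PV_t at t = 2.0000: 10.023723
  t * PV_t at t = 3.0000: 14.485149
  t * PV_t at t = 4.0000: 18.606485
  t * PV_t at t = 5.0000: 22.406653
  t * PV_t at t = 6.0000: 25.903646
  t * PV_t at t = 7.0000: 29.114566
  t * PV_t at t = 8.0000: 32.055674
  t * PV_t at t = 9.0000: 34.742422
  t * PV_t at t = 10.0000: 725.883753
Macaulay duration D = 918.424383 / 113.107610 = 8.119917
Modified duration = D / (1 + y/m) = 8.119917 / (1 + 0.038000) = 7.822656

Answer: Modified duration = 7.8227


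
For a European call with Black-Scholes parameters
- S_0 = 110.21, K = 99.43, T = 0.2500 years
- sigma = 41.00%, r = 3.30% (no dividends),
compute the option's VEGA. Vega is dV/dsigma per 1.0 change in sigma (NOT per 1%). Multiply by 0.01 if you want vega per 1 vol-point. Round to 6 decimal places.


d1 = 0.6448597937; d2 = 0.4398597937
phi(d1) = 0.3240489773; exp(-qT) = 1.0000000000; exp(-rT) = 0.9917839379
Vega = S * exp(-qT) * phi(d1) * sqrt(T) = 110.2100 * 1.0000000000 * 0.3240489773 * 0.5000000000 = 17.856719

Answer: Vega = 17.856719


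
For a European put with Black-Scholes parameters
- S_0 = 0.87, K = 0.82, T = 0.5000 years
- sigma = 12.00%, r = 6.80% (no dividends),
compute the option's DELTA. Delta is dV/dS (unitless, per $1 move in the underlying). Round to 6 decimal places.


Answer: Delta = -0.127004

Derivation:
d1 = 1.1406677884; d2 = 1.0558149746
phi(d1) = 0.2081492237; exp(-qT) = 1.0000000000; exp(-rT) = 0.9665715046
N(-d1) = 0.1270040980
Delta = -exp(-qT) * N(-d1) = -1.0000000000 * 0.1270040980 = -0.127004


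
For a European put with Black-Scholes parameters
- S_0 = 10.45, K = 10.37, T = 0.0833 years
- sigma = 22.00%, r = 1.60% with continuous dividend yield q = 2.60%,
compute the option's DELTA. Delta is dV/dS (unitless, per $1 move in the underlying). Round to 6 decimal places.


d1 = 0.1396598271; d2 = 0.0761640005
phi(d1) = 0.3950705324; exp(-qT) = 0.9978365437; exp(-rT) = 0.9986680878
N(-d1) = 0.4444643843
Delta = -exp(-qT) * N(-d1) = -0.9978365437 * 0.4444643843 = -0.443503

Answer: Delta = -0.443503


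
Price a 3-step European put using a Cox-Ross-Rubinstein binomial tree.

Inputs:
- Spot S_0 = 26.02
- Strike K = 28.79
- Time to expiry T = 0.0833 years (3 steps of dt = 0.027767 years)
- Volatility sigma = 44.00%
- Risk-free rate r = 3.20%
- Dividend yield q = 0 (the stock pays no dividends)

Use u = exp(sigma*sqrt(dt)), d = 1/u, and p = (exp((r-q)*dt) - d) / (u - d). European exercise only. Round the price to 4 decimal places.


Answer: Price = V(0,0) = 3.1136

Derivation:
dt = T/N = 0.027767
u = exp(sigma*sqrt(dt)) = 1.076073; d = 1/u = 0.929305
p = (exp((r-q)*dt) - d) / (u - d) = 0.487735
Discount per step: exp(-r*dt) = 0.999112
Stock lattice S(k, i) with i counting down-moves:
  k=0: S(0,0) = 26.0200
  k=1: S(1,0) = 27.9994; S(1,1) = 24.1805
  k=2: S(2,0) = 30.1294; S(2,1) = 26.0200; S(2,2) = 22.4711
  k=3: S(3,0) = 32.4215; S(3,1) = 27.9994; S(3,2) = 24.1805; S(3,3) = 20.8825
Terminal payoffs V(N, i) = max(K - S_T, 0):
  V(3,0) = 0.000000; V(3,1) = 0.790570; V(3,2) = 4.609493; V(3,3) = 7.907542
Backward induction: V(k, i) = exp(-r*dt) * [p * V(k+1, i) + (1-p) * V(k+1, i+1)].
  V(2,0) = exp(-r*dt) * [p*0.000000 + (1-p)*0.790570] = 0.404622
  V(2,1) = exp(-r*dt) * [p*0.790570 + (1-p)*4.609493] = 2.744430
  V(2,2) = exp(-r*dt) * [p*4.609493 + (1-p)*7.907542] = 6.293373
  V(1,0) = exp(-r*dt) * [p*0.404622 + (1-p)*2.744430] = 1.601800
  V(1,1) = exp(-r*dt) * [p*2.744430 + (1-p)*6.293373] = 4.558377
  V(0,0) = exp(-r*dt) * [p*1.601800 + (1-p)*4.558377] = 3.113582


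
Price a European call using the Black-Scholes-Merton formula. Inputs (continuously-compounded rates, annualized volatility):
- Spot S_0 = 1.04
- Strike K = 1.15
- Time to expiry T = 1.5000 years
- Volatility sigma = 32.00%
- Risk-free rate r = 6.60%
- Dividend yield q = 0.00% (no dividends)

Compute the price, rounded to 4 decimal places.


Answer: Price = 0.1609

Derivation:
d1 = (ln(S/K) + (r - q + 0.5*sigma^2) * T) / (sigma * sqrt(T)) = 0.19202665
d2 = d1 - sigma * sqrt(T) = -0.19989171
exp(-rT) = 0.90574271; exp(-qT) = 1.00000000
C = S_0 * exp(-qT) * N(d1) - K * exp(-rT) * N(d2)
N(d1) = 0.57613934; N(d2) = 0.42078264
C = 1.0400 * 1.00000000 * 0.57613934 - 1.1500 * 0.90574271 * 0.42078264 = 0.1609


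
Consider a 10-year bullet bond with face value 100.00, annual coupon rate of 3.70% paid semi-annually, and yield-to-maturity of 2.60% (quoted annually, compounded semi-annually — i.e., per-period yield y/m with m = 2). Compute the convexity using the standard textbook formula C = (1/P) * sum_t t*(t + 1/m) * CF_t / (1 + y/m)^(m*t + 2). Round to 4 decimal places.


Answer: Convexity = 82.4979

Derivation:
Coupon per period c = face * coupon_rate / m = 1.850000
Periods per year m = 2; per-period yield y/m = 0.013000
Number of cashflows N = 20
Cashflows (t years, CF_t, discount factor 1/(1+y/m)^(m*t), PV):
  t = 0.5000: CF_t = 1.850000, DF = 0.987167, PV = 1.826259
  t = 1.0000: CF_t = 1.850000, DF = 0.974498, PV = 1.802822
  t = 1.5000: CF_t = 1.850000, DF = 0.961992, PV = 1.779686
  t = 2.0000: CF_t = 1.850000, DF = 0.949647, PV = 1.756847
  t = 2.5000: CF_t = 1.850000, DF = 0.937460, PV = 1.734301
  t = 3.0000: CF_t = 1.850000, DF = 0.925429, PV = 1.712045
  t = 3.5000: CF_t = 1.850000, DF = 0.913553, PV = 1.690074
  t = 4.0000: CF_t = 1.850000, DF = 0.901829, PV = 1.668385
  t = 4.5000: CF_t = 1.850000, DF = 0.890256, PV = 1.646974
  t = 5.0000: CF_t = 1.850000, DF = 0.878831, PV = 1.625838
  t = 5.5000: CF_t = 1.850000, DF = 0.867553, PV = 1.604973
  t = 6.0000: CF_t = 1.850000, DF = 0.856420, PV = 1.584376
  t = 6.5000: CF_t = 1.850000, DF = 0.845429, PV = 1.564044
  t = 7.0000: CF_t = 1.850000, DF = 0.834580, PV = 1.543972
  t = 7.5000: CF_t = 1.850000, DF = 0.823869, PV = 1.524158
  t = 8.0000: CF_t = 1.850000, DF = 0.813296, PV = 1.504598
  t = 8.5000: CF_t = 1.850000, DF = 0.802859, PV = 1.485290
  t = 9.0000: CF_t = 1.850000, DF = 0.792556, PV = 1.466229
  t = 9.5000: CF_t = 1.850000, DF = 0.782385, PV = 1.447412
  t = 10.0000: CF_t = 101.850000, DF = 0.772345, PV = 78.663294
Price P = sum_t PV_t = 109.631576
Convexity numerator sum_t t*(t + 1/m) * CF_t / (1+y/m)^(m*t + 2):
  t = 0.5000: term = 0.889843
  t = 1.0000: term = 2.635271
  t = 1.5000: term = 5.202903
  t = 2.0000: term = 8.560223
  t = 2.5000: term = 12.675552
  t = 3.0000: term = 17.518038
  t = 3.5000: term = 23.057635
  t = 4.0000: term = 29.265084
  t = 4.5000: term = 36.111901
  t = 5.0000: term = 43.570353
  t = 5.5000: term = 51.613449
  t = 6.0000: term = 60.214918
  t = 6.5000: term = 69.349198
  t = 7.0000: term = 78.991417
  t = 7.5000: term = 89.117380
  t = 8.0000: term = 99.703551
  t = 8.5000: term = 110.727043
  t = 9.0000: term = 122.165601
  t = 9.5000: term = 133.997588
  t = 10.0000: term = 8049.011251
Convexity = (1/P) * sum = 9044.378198 / 109.631576 = 82.497931


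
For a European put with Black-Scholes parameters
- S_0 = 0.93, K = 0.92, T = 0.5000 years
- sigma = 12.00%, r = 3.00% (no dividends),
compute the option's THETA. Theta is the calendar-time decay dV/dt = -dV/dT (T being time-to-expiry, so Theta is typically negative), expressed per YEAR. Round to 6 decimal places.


Answer: Theta = -0.018859

Derivation:
d1 = 0.3466109703; d2 = 0.2617581566
phi(d1) = 0.3756835488; exp(-qT) = 1.0000000000; exp(-rT) = 0.9851119396
Theta = -S*exp(-qT)*phi(d1)*sigma/(2*sqrt(T)) + r*K*exp(-rT)*N(-d2) - q*S*exp(-qT)*N(-d1)
N(-d1) = 0.3644418016; N(-d2) = 0.3967539504; sqrt(T) = 0.7071067812
Term 1 = -0.9300 * 1.0000000000 * 0.3756835488 * 0.1200 / (2 * 0.7071067812) = -0.0296463598
Term 2 = 0.0300 * 0.9200 * 0.9851119396 * 0.3967539504 = 0.0107873787
Term 3 = 0 (no dividend yield, q = 0)
Theta = -0.0296463598 + (0.0107873787) + (0.0000000000) = -0.018859


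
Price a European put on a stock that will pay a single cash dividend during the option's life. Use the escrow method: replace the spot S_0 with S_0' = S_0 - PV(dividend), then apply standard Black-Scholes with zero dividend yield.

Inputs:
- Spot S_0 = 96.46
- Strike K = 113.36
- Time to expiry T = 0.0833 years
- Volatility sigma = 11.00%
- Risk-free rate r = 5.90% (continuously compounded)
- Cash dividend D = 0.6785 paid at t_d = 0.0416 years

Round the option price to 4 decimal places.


PV(D) = D * exp(-r * t_d) = 0.6785 * 0.99754861 = 0.67683673
S_0' = S_0 - PV(D) = 96.4600 - 0.67683673 = 95.78316327
d1 = (ln(S_0'/K) + (r + sigma^2/2)*T) / (sigma*sqrt(T)) = -5.13618038
d2 = d1 - sigma*sqrt(T) = -5.16792830
exp(-rT) = 0.99509736
N(-d1) = 0.99999986; N(-d2) = 0.99999988
P = K * exp(-rT) * N(-d2) - S_0' * N(-d1) = 113.3600 * 0.99509736 * 0.99999988 - 95.78316327 * 0.99999986 = 17.0211

Answer: Price = 17.0211


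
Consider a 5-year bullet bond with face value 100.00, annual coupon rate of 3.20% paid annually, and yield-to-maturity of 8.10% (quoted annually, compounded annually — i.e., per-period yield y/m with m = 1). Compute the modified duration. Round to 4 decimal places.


Coupon per period c = face * coupon_rate / m = 3.200000
Periods per year m = 1; per-period yield y/m = 0.081000
Number of cashflows N = 5
Cashflows (t years, CF_t, discount factor 1/(1+y/m)^(m*t), PV):
  t = 1.0000: CF_t = 3.200000, DF = 0.925069, PV = 2.960222
  t = 2.0000: CF_t = 3.200000, DF = 0.855753, PV = 2.738411
  t = 3.0000: CF_t = 3.200000, DF = 0.791631, PV = 2.533220
  t = 4.0000: CF_t = 3.200000, DF = 0.732314, PV = 2.343404
  t = 5.0000: CF_t = 103.200000, DF = 0.677441, PV = 69.911920
Price P = sum_t PV_t = 80.487177
First compute Macaulay numerator sum_t t * PV_t:
  t * PV_t at t = 1.0000: 2.960222
  t * PV_t at t = 2.0000: 5.476821
  t * PV_t at t = 3.0000: 7.599660
  t * PV_t at t = 4.0000: 9.373617
  t * PV_t at t = 5.0000: 349.559599
Macaulay duration D = 374.969919 / 80.487177 = 4.658754
Modified duration = D / (1 + y/m) = 4.658754 / (1 + 0.081000) = 4.309670

Answer: Modified duration = 4.3097


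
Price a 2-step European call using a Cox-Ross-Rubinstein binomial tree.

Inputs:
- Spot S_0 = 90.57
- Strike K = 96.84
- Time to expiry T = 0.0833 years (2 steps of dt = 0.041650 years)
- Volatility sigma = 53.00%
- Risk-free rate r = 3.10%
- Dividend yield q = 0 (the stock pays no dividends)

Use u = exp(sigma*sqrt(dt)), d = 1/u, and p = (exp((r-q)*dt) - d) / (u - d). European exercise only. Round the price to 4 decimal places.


Answer: Price = V(0,0) = 3.5701

Derivation:
dt = T/N = 0.041650
u = exp(sigma*sqrt(dt)) = 1.114231; d = 1/u = 0.897480
p = (exp((r-q)*dt) - d) / (u - d) = 0.478946
Discount per step: exp(-r*dt) = 0.998710
Stock lattice S(k, i) with i counting down-moves:
  k=0: S(0,0) = 90.5700
  k=1: S(1,0) = 100.9159; S(1,1) = 81.2848
  k=2: S(2,0) = 112.4436; S(2,1) = 90.5700; S(2,2) = 72.9515
Terminal payoffs V(N, i) = max(S_T - K, 0):
  V(2,0) = 15.603553; V(2,1) = 0.000000; V(2,2) = 0.000000
Backward induction: V(k, i) = exp(-r*dt) * [p * V(k+1, i) + (1-p) * V(k+1, i+1)].
  V(1,0) = exp(-r*dt) * [p*15.603553 + (1-p)*0.000000] = 7.463616
  V(1,1) = exp(-r*dt) * [p*0.000000 + (1-p)*0.000000] = 0.000000
  V(0,0) = exp(-r*dt) * [p*7.463616 + (1-p)*0.000000] = 3.570057


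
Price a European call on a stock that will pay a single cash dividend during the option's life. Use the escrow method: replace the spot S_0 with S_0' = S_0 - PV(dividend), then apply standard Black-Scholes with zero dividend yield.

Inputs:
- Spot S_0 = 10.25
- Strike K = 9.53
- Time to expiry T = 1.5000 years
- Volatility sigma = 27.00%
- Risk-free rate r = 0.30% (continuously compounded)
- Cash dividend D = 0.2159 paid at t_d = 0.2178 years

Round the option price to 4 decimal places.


PV(D) = D * exp(-r * t_d) = 0.2159 * 0.99934681 = 0.21575898
S_0' = S_0 - PV(D) = 10.2500 - 0.21575898 = 10.03424102
d1 = (ln(S_0'/K) + (r + sigma^2/2)*T) / (sigma*sqrt(T)) = 0.33486529
d2 = d1 - sigma*sqrt(T) = 0.00418418
exp(-rT) = 0.99551011
N(d1) = 0.63113665; N(d2) = 0.50166924
C = S_0' * N(d1) - K * exp(-rT) * N(d2) = 10.03424102 * 0.63113665 - 9.5300 * 0.99551011 * 0.50166924 = 1.5735

Answer: Price = 1.5735
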